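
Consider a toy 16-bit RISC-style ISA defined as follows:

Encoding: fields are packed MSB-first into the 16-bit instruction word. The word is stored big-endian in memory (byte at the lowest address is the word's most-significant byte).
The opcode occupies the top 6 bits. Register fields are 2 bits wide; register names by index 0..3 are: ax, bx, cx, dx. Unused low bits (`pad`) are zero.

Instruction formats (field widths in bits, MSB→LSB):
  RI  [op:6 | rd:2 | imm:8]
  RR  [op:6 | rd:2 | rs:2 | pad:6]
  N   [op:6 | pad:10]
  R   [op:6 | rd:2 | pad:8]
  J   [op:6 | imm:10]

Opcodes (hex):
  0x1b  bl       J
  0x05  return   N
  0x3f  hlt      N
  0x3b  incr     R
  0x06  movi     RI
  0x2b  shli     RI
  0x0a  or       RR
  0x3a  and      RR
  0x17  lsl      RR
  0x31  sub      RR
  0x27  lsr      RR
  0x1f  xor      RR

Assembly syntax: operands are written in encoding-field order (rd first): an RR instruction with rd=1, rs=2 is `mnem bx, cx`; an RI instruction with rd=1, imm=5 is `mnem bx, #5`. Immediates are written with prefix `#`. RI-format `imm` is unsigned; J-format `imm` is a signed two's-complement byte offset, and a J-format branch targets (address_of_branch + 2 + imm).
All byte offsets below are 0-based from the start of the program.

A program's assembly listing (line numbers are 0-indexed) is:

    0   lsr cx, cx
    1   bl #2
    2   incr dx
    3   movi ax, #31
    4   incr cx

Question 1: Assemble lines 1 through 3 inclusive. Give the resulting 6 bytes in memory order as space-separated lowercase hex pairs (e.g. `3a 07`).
L1: bl op=0x1b:6|imm=2:10 ⇒ 0x6c02 ⇒ big 6c 02
L2: incr op=0x3b:6|rd=3:2|pad=0:8 ⇒ 0xef00 ⇒ big ef 00
L3: movi op=0x6:6|rd=0:2|imm=31:8 ⇒ 0x181f ⇒ big 18 1f

6c 02 ef 00 18 1f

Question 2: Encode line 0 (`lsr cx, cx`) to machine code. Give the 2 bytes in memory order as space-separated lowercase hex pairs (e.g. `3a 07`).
9e 80

line 0 (lsr): pack op=0x27:6|rd=2:2|rs=2:2|pad=0:6 = 0x9e80; big→ 9e 80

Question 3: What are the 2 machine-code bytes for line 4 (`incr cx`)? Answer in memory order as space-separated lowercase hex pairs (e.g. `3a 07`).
ee 00

line 4 (incr): pack op=0x3b:6|rd=2:2|pad=0:8 = 0xee00; big→ ee 00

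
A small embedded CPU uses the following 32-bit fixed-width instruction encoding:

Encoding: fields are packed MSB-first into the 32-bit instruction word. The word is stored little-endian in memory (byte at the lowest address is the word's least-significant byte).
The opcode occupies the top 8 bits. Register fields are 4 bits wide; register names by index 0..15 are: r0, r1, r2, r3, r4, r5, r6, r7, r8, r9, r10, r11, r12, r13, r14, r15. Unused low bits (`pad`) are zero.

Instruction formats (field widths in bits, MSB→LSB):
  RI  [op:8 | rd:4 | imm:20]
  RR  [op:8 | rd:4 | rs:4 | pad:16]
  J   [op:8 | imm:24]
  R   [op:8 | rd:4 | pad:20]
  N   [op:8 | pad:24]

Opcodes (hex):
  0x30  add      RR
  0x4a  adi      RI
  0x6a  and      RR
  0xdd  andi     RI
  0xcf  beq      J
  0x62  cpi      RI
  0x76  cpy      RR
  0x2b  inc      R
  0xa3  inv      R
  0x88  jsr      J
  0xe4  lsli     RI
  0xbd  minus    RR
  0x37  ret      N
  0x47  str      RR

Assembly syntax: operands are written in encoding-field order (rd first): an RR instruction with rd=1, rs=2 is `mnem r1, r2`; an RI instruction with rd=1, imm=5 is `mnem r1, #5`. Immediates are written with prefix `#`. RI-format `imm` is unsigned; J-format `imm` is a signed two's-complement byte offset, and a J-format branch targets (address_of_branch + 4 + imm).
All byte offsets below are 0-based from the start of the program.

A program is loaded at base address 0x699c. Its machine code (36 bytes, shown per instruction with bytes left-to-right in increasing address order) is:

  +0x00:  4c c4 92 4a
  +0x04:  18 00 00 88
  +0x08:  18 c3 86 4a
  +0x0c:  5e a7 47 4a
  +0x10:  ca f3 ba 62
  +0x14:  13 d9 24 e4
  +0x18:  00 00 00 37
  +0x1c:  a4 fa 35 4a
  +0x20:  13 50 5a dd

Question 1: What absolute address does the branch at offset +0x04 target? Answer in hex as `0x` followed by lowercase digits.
[04] 18 00 00 88 → 0x88000018
  opcode bits[31:24]=0x88: jsr/J
  imm: (w>>0)&0xffffff=0x18 → #24
  target = base 0x699c + off 0x04 + 4 + imm 24 = 0x69bc

0x69bc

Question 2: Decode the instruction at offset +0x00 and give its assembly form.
adi r9, #181324

@+00  little-endian(4c c4 92 4a) = 0x4a92c44c
  opcode bits[31:24]=0x4a: adi/RI
  [23:20] rd=9 = r9
  [19:0] imm=181324 = #181324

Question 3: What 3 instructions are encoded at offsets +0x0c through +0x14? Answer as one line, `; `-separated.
[0c] 5e a7 47 4a → 0x4a47a75e
  opcode bits[31:24]=0x4a: adi/RI
  rd: (w>>20)&0xf=0x4 → r4
  imm: (w>>0)&0xfffff=0x7a75e → #501598
[10] ca f3 ba 62 → 0x62baf3ca
  opcode bits[31:24]=0x62: cpi/RI
  rd: (w>>20)&0xf=0xb → r11
  imm: (w>>0)&0xfffff=0xaf3ca → #717770
[14] 13 d9 24 e4 → 0xe424d913
  opcode bits[31:24]=0xe4: lsli/RI
  rd: (w>>20)&0xf=0x2 → r2
  imm: (w>>0)&0xfffff=0x4d913 → #317715

adi r4, #501598; cpi r11, #717770; lsli r2, #317715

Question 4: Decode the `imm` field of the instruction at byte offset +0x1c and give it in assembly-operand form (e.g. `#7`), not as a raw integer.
#391844

@+1c  little-endian(a4 fa 35 4a) = 0x4a35faa4
  op=0x4a35faa4>>24=0x4a ⇒ adi (RI)
  rd: (w>>20)&0xf=0x3 → r3
  imm: (w>>0)&0xfffff=0x5faa4 → #391844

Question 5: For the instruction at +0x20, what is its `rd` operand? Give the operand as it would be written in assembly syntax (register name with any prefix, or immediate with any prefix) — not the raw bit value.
r5

off 0x20: read 13 50 5a dd as little → 0xdd5a5013
  opcode bits[31:24]=0xdd: andi/RI
  rd@[23:20]=0x5 ⇒ r5
  imm@[19:0]=0xa5013 ⇒ #675859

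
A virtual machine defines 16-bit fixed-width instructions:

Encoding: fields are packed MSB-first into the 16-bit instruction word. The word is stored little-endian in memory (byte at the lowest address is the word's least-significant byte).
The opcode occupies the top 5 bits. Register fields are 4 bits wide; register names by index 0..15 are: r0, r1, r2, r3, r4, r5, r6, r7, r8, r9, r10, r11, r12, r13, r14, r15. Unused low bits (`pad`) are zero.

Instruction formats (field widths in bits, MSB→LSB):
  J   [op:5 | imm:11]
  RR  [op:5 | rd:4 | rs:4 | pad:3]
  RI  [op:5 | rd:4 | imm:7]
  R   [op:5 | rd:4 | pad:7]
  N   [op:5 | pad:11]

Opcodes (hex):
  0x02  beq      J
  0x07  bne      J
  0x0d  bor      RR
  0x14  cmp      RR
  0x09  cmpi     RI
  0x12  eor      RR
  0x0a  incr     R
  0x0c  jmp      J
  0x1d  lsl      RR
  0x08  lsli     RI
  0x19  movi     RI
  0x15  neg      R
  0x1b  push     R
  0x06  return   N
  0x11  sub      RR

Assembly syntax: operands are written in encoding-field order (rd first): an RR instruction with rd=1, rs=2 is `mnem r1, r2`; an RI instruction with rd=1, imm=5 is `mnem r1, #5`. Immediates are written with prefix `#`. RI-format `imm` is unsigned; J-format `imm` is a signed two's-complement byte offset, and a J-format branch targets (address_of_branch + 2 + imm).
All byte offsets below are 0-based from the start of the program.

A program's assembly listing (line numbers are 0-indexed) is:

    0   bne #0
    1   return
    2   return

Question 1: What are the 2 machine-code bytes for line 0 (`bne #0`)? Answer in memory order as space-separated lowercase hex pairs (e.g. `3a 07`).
L0: bne op=0x7:5|imm=0:11 ⇒ 0x3800 ⇒ little 00 38

00 38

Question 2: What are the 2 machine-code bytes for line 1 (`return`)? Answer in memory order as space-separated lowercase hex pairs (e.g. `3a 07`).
1. return fields op=0x6:5|pad=0:11 → word 3000h → 00 30

00 30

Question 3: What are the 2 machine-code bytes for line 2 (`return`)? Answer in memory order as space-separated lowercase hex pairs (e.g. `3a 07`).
00 30

2. return fields op=0x6:5|pad=0:11 → word 3000h → 00 30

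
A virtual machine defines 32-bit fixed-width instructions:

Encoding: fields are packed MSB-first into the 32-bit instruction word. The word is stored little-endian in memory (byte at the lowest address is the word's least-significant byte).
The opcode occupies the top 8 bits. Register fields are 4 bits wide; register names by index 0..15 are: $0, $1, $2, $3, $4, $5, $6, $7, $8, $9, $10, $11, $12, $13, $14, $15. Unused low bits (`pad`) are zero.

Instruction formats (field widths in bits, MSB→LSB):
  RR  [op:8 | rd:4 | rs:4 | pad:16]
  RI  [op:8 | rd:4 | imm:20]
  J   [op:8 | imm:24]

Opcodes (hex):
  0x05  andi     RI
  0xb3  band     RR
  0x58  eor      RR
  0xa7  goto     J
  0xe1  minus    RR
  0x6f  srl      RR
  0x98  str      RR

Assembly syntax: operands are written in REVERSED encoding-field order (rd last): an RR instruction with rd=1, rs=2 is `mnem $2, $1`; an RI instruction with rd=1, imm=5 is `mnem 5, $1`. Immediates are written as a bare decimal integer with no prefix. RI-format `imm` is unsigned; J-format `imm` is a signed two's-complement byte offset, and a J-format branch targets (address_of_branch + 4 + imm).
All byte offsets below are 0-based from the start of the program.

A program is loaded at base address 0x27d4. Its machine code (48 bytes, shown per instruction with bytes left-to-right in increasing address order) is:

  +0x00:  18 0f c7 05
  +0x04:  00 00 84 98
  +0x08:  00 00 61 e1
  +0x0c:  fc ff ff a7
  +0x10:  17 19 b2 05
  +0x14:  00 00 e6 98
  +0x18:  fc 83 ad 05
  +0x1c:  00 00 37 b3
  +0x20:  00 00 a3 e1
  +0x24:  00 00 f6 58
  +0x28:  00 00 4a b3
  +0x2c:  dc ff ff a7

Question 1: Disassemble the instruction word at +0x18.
andi 885756, $10

+0x18: fc 83 ad 05 ⇒ word 0x05ad83fc (little)
  opcode bits[31:24]=0x5: andi/RI
  rd@[23:20]=0xa ⇒ $10
  imm@[19:0]=0xd83fc ⇒ 885756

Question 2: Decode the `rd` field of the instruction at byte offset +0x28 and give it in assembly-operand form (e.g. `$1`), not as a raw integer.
$4

@+28  little-endian(00 00 4a b3) = 0xb34a0000
  op=0xb34a0000>>24=0xb3 ⇒ band (RR)
  rd: (w>>20)&0xf=0x4 → $4
  rs: (w>>16)&0xf=0xa → $10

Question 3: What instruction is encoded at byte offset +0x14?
str $6, $14

@+14  little-endian(00 00 e6 98) = 0x98e60000
  opcode bits[31:24]=0x98: str/RR
  rd: (w>>20)&0xf=0xe → $14
  rs: (w>>16)&0xf=0x6 → $6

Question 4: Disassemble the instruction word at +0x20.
minus $3, $10

+0x20: 00 00 a3 e1 ⇒ word 0xe1a30000 (little)
  top 8b → 0xe1 → minus [RR]
  rd: (w>>20)&0xf=0xa → $10
  rs: (w>>16)&0xf=0x3 → $3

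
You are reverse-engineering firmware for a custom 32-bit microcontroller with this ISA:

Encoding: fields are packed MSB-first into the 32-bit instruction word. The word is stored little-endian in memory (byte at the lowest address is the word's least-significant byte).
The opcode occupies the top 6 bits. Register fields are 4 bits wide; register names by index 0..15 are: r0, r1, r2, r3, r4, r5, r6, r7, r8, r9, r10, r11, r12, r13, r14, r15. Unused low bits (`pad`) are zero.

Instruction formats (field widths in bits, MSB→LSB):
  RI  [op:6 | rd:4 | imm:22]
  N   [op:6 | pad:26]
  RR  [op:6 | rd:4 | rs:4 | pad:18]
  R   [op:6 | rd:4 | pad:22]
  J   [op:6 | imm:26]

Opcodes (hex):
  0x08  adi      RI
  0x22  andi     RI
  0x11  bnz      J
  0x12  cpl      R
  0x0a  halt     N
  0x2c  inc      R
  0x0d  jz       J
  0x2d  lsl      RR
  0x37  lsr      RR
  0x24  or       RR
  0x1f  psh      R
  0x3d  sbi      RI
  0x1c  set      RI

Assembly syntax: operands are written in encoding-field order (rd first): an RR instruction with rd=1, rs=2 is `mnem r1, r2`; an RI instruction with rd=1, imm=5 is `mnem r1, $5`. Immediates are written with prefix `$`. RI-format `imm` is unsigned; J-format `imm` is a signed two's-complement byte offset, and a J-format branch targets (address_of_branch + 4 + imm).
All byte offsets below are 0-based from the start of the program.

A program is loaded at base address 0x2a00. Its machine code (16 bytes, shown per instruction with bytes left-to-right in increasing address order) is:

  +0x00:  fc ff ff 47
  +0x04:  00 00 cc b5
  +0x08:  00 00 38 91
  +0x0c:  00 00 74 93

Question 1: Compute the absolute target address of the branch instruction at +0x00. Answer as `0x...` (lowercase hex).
0x2a00

off 0x00: read fc ff ff 47 as little → 0x47fffffc
  opcode bits[31:26]=0x11: bnz/J
  imm: (w>>0)&0x3ffffff=0x3fffffc (s26→-4) → $-4
  target = base 0x2a00 + off 0x00 + 4 + imm -4 = 0x2a00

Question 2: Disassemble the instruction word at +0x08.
+0x08: 00 00 38 91 ⇒ word 0x91380000 (little)
  opcode bits[31:26]=0x24: or/RR
  rd@[25:22]=0x4 ⇒ r4
  rs@[21:18]=0xe ⇒ r14

or r4, r14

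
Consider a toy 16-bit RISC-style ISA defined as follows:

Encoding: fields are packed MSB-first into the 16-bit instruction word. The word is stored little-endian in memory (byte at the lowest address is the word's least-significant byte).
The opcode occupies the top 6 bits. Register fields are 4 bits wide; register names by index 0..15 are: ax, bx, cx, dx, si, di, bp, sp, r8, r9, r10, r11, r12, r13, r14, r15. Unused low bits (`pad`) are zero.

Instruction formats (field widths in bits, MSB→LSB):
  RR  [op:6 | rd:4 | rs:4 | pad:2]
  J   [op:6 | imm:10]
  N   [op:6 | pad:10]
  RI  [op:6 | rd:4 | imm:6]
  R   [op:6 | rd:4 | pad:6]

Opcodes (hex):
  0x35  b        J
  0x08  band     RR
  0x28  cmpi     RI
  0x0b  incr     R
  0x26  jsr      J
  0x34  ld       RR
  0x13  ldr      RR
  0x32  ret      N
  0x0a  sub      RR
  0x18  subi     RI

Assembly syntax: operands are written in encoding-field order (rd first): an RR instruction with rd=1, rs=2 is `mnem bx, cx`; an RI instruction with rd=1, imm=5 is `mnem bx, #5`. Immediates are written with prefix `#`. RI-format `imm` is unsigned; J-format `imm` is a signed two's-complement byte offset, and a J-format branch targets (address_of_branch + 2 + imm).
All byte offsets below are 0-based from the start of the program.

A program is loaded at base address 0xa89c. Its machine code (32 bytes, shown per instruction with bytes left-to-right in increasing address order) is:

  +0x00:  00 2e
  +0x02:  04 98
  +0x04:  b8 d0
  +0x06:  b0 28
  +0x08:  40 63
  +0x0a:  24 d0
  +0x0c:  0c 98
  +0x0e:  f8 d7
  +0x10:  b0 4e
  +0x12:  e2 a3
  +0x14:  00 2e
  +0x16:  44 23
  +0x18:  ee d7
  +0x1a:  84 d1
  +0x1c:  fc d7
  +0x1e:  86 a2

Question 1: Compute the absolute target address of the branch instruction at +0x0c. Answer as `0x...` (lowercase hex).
off 0x0c: read 0c 98 as little → 0x980c
  opcode bits[15:10]=0x26: jsr/J
  imm: (w>>0)&0x3ff=0xc → #12
  target = base 0xa89c + off 0x0c + 2 + imm 12 = 0xa8b6

0xa8b6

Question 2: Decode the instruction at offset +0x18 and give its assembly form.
off 0x18: read ee d7 as little → 0xd7ee
  top 6b → 0x35 → b [J]
  [9:0] imm=1006 (s10→-18) = #-18

b #-18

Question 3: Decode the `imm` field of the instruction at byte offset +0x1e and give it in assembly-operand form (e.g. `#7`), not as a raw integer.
off 0x1e: read 86 a2 as little → 0xa286
  top 6b → 0x28 → cmpi [RI]
  rd: (w>>6)&0xf=0xa → r10
  imm: (w>>0)&0x3f=0x6 → #6

#6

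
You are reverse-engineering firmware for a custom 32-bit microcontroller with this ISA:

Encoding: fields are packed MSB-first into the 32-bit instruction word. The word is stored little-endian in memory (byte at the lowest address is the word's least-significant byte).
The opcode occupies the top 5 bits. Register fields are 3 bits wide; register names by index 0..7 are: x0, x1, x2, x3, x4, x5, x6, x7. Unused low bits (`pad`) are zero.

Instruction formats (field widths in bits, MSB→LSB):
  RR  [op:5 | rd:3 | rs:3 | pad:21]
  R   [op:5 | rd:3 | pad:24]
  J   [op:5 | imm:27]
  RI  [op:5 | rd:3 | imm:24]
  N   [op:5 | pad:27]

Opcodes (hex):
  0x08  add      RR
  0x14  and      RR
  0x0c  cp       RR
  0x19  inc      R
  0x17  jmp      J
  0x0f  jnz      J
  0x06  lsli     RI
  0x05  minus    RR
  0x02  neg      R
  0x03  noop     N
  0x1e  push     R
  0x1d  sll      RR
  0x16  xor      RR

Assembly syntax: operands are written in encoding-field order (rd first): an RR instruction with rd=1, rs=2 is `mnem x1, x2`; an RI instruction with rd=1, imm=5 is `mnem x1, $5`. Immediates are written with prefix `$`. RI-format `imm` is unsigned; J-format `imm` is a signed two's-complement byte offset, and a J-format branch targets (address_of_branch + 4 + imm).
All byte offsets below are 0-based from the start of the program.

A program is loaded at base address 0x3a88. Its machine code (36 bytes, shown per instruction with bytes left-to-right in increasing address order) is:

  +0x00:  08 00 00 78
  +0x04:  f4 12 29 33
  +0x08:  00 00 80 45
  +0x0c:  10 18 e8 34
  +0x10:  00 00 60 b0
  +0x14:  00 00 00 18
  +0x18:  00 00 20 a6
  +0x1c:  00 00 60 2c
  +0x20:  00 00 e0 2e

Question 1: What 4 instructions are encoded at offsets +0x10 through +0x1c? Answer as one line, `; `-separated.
xor x0, x3; noop; and x6, x1; minus x4, x3

[10] 00 00 60 b0 → 0xb0600000
  opcode bits[31:27]=0x16: xor/RR
  rd: (w>>24)&0x7=0x0 → x0
  rs: (w>>21)&0x7=0x3 → x3
[14] 00 00 00 18 → 0x18000000
  opcode bits[31:27]=0x3: noop/N
[18] 00 00 20 a6 → 0xa6200000
  opcode bits[31:27]=0x14: and/RR
  rd: (w>>24)&0x7=0x6 → x6
  rs: (w>>21)&0x7=0x1 → x1
[1c] 00 00 60 2c → 0x2c600000
  opcode bits[31:27]=0x5: minus/RR
  rd: (w>>24)&0x7=0x4 → x4
  rs: (w>>21)&0x7=0x3 → x3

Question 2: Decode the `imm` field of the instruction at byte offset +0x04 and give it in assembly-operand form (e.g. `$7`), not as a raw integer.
@+04  little-endian(f4 12 29 33) = 0x332912f4
  top 5b → 0x6 → lsli [RI]
  rd@[26:24]=0x3 ⇒ x3
  imm@[23:0]=0x2912f4 ⇒ $2691828

$2691828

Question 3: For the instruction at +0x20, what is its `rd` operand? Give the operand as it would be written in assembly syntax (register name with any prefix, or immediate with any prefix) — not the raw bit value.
+0x20: 00 00 e0 2e ⇒ word 0x2ee00000 (little)
  top 5b → 0x5 → minus [RR]
  [26:24] rd=6 = x6
  [23:21] rs=7 = x7

x6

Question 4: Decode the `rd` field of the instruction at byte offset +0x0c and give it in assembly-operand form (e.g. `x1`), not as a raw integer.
+0x0c: 10 18 e8 34 ⇒ word 0x34e81810 (little)
  top 5b → 0x6 → lsli [RI]
  [26:24] rd=4 = x4
  [23:0] imm=15210512 = $15210512

x4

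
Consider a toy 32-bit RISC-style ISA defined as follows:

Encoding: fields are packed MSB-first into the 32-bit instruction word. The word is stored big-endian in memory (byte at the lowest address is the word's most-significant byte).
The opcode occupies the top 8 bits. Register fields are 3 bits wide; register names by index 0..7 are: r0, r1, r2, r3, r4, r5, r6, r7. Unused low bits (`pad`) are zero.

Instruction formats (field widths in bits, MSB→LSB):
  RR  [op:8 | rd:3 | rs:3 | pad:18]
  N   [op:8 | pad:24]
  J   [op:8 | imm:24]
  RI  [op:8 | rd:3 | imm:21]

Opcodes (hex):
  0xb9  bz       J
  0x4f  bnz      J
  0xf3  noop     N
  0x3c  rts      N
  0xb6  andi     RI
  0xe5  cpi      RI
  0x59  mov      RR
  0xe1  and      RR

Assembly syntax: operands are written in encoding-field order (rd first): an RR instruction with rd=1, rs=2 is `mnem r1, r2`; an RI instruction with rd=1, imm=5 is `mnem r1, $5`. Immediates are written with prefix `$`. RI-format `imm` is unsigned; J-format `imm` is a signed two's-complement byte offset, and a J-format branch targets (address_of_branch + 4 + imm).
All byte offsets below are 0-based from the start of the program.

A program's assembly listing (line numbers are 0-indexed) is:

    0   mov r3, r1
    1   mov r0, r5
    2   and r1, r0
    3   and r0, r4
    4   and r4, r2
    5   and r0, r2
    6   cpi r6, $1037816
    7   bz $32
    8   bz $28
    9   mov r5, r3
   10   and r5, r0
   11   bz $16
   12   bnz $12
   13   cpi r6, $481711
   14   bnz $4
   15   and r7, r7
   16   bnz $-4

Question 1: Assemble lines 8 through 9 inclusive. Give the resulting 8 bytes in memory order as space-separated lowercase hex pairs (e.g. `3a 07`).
8. bz fields op=0xb9:8|imm=28:24 → word b900001ch → b9 00 00 1c
9. mov fields op=0x59:8|rd=5:3|rs=3:3|pad=0:18 → word 59ac0000h → 59 ac 00 00

b9 00 00 1c 59 ac 00 00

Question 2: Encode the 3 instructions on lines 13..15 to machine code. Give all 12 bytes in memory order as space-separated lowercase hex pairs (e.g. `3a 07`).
line 13 (cpi): pack op=0xe5:8|rd=6:3|imm=481711:21 = 0xe5c759af; big→ e5 c7 59 af
line 14 (bnz): pack op=0x4f:8|imm=4:24 = 0x4f000004; big→ 4f 00 00 04
line 15 (and): pack op=0xe1:8|rd=7:3|rs=7:3|pad=0:18 = 0xe1fc0000; big→ e1 fc 00 00

e5 c7 59 af 4f 00 00 04 e1 fc 00 00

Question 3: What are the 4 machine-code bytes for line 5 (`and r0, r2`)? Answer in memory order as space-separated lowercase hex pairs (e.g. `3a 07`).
L5: and op=0xe1:8|rd=0:3|rs=2:3|pad=0:18 ⇒ 0xe1080000 ⇒ big e1 08 00 00

e1 08 00 00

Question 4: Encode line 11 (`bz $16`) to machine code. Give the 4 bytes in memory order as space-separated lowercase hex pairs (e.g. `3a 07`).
b9 00 00 10

L11: bz op=0xb9:8|imm=16:24 ⇒ 0xb9000010 ⇒ big b9 00 00 10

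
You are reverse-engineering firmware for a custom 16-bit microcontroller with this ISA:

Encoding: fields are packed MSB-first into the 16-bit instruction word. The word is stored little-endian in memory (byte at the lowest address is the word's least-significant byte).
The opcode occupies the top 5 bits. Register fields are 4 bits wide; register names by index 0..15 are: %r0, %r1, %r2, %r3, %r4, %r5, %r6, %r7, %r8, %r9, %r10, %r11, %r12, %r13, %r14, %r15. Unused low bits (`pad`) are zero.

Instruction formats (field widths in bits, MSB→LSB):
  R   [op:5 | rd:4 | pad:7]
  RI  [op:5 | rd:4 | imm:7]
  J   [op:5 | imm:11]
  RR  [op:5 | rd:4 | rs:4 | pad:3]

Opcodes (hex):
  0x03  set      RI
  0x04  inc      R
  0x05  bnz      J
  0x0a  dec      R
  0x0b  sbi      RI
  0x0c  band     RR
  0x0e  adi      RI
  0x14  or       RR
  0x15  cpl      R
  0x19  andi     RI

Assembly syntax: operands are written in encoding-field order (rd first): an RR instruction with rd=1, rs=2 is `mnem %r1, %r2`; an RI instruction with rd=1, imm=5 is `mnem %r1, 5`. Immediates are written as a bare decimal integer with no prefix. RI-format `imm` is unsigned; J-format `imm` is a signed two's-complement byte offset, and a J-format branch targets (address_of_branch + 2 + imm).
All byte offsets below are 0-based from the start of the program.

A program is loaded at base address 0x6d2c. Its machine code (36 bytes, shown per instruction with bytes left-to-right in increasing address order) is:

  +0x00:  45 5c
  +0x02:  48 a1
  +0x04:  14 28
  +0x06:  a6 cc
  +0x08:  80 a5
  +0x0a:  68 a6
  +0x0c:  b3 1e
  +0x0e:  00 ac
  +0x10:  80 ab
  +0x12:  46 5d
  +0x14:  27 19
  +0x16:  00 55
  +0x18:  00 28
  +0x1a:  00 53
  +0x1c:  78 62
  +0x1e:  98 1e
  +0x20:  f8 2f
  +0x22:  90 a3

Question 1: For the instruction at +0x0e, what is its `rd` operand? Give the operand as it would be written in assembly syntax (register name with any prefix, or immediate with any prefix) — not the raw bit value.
%r8

@+0e  little-endian(00 ac) = 0xac00
  top 5b → 0x15 → cpl [R]
  rd: (w>>7)&0xf=0x8 → %r8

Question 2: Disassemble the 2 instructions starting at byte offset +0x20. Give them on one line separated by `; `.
bnz -8; or %r7, %r2

off 0x20: read f8 2f as little → 0x2ff8
  opcode bits[15:11]=0x5: bnz/J
  imm: (w>>0)&0x7ff=0x7f8 (s11→-8) → -8
off 0x22: read 90 a3 as little → 0xa390
  opcode bits[15:11]=0x14: or/RR
  rd: (w>>7)&0xf=0x7 → %r7
  rs: (w>>3)&0xf=0x2 → %r2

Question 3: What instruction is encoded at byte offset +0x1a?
dec %r6

[1a] 00 53 → 0x5300
  opcode bits[15:11]=0xa: dec/R
  rd: (w>>7)&0xf=0x6 → %r6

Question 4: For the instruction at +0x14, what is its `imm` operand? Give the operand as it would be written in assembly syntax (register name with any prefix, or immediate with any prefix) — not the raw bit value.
39

@+14  little-endian(27 19) = 0x1927
  op=0x1927>>11=0x3 ⇒ set (RI)
  [10:7] rd=2 = %r2
  [6:0] imm=39 = 39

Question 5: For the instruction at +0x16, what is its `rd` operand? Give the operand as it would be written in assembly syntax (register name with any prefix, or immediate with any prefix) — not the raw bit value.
+0x16: 00 55 ⇒ word 0x5500 (little)
  opcode bits[15:11]=0xa: dec/R
  [10:7] rd=10 = %r10

%r10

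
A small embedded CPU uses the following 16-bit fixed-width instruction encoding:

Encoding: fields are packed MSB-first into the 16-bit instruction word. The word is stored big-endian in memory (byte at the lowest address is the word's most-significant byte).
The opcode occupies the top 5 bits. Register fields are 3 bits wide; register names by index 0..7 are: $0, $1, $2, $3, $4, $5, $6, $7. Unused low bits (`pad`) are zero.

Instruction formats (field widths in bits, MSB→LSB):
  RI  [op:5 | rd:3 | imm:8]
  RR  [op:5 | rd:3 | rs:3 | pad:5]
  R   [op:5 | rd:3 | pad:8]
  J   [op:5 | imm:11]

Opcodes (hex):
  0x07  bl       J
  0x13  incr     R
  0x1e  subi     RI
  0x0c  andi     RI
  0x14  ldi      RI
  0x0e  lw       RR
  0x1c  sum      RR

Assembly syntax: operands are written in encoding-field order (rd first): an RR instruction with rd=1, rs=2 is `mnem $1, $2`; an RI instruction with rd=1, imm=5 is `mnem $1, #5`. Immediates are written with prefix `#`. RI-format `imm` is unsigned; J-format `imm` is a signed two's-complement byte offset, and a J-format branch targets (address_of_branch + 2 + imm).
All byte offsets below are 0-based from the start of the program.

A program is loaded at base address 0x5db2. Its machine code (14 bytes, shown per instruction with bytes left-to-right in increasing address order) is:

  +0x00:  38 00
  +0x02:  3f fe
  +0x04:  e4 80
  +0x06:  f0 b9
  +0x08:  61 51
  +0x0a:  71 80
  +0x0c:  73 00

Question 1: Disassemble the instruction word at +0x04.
+0x04: e4 80 ⇒ word 0xe480 (big)
  op=0xe480>>11=0x1c ⇒ sum (RR)
  [10:8] rd=4 = $4
  [7:5] rs=4 = $4

sum $4, $4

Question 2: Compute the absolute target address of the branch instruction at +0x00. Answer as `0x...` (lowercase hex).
0x5db4

[00] 38 00 → 0x3800
  op=0x3800>>11=0x7 ⇒ bl (J)
  imm@[10:0]=0x0 ⇒ #0
  target = base 0x5db2 + off 0x00 + 2 + imm 0 = 0x5db4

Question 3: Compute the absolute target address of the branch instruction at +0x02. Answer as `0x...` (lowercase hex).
0x5db4

off 0x02: read 3f fe as big → 0x3ffe
  op=0x3ffe>>11=0x7 ⇒ bl (J)
  imm: (w>>0)&0x7ff=0x7fe (s11→-2) → #-2
  target = base 0x5db2 + off 0x02 + 2 + imm -2 = 0x5db4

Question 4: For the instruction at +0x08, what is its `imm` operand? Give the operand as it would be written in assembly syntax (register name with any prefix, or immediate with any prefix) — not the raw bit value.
#81

off 0x08: read 61 51 as big → 0x6151
  op=0x6151>>11=0xc ⇒ andi (RI)
  rd@[10:8]=0x1 ⇒ $1
  imm@[7:0]=0x51 ⇒ #81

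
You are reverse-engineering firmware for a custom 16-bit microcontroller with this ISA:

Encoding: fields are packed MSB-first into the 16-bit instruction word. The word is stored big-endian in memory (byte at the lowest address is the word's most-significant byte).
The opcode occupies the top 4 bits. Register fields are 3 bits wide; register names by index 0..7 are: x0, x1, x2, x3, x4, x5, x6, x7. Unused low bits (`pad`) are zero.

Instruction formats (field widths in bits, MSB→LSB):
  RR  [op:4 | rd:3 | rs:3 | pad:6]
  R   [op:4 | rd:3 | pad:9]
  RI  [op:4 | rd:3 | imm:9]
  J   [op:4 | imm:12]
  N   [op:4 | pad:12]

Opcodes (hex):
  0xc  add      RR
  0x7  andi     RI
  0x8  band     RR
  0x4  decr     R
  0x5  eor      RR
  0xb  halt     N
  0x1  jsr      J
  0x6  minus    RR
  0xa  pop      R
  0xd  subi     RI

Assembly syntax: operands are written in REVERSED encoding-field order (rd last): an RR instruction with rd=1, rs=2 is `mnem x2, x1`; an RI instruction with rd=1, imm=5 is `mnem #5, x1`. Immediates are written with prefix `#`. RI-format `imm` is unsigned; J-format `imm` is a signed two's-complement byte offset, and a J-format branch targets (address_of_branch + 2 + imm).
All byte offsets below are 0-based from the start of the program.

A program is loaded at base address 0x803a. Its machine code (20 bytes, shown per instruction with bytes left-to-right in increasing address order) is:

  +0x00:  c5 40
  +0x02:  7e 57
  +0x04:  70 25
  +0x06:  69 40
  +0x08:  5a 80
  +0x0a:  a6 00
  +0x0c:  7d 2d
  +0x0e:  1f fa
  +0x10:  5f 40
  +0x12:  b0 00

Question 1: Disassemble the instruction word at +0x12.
@+12  big-endian(b0 00) = 0xb000
  op=0xb000>>12=0xb ⇒ halt (N)

halt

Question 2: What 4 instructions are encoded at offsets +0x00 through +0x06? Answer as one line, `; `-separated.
off 0x00: read c5 40 as big → 0xc540
  op=0xc540>>12=0xc ⇒ add (RR)
  rd: (w>>9)&0x7=0x2 → x2
  rs: (w>>6)&0x7=0x5 → x5
off 0x02: read 7e 57 as big → 0x7e57
  op=0x7e57>>12=0x7 ⇒ andi (RI)
  rd: (w>>9)&0x7=0x7 → x7
  imm: (w>>0)&0x1ff=0x57 → #87
off 0x04: read 70 25 as big → 0x7025
  op=0x7025>>12=0x7 ⇒ andi (RI)
  rd: (w>>9)&0x7=0x0 → x0
  imm: (w>>0)&0x1ff=0x25 → #37
off 0x06: read 69 40 as big → 0x6940
  op=0x6940>>12=0x6 ⇒ minus (RR)
  rd: (w>>9)&0x7=0x4 → x4
  rs: (w>>6)&0x7=0x5 → x5

add x5, x2; andi #87, x7; andi #37, x0; minus x5, x4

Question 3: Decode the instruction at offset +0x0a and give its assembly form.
pop x3

+0x0a: a6 00 ⇒ word 0xa600 (big)
  top 4b → 0xa → pop [R]
  rd: (w>>9)&0x7=0x3 → x3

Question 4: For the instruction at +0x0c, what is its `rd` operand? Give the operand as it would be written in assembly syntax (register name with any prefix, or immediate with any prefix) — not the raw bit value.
off 0x0c: read 7d 2d as big → 0x7d2d
  op=0x7d2d>>12=0x7 ⇒ andi (RI)
  rd@[11:9]=0x6 ⇒ x6
  imm@[8:0]=0x12d ⇒ #301

x6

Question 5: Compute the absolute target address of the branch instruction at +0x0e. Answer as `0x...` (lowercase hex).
[0e] 1f fa → 0x1ffa
  opcode bits[15:12]=0x1: jsr/J
  [11:0] imm=4090 (s12→-6) = #-6
  target = base 0x803a + off 0x0e + 2 + imm -6 = 0x8044

0x8044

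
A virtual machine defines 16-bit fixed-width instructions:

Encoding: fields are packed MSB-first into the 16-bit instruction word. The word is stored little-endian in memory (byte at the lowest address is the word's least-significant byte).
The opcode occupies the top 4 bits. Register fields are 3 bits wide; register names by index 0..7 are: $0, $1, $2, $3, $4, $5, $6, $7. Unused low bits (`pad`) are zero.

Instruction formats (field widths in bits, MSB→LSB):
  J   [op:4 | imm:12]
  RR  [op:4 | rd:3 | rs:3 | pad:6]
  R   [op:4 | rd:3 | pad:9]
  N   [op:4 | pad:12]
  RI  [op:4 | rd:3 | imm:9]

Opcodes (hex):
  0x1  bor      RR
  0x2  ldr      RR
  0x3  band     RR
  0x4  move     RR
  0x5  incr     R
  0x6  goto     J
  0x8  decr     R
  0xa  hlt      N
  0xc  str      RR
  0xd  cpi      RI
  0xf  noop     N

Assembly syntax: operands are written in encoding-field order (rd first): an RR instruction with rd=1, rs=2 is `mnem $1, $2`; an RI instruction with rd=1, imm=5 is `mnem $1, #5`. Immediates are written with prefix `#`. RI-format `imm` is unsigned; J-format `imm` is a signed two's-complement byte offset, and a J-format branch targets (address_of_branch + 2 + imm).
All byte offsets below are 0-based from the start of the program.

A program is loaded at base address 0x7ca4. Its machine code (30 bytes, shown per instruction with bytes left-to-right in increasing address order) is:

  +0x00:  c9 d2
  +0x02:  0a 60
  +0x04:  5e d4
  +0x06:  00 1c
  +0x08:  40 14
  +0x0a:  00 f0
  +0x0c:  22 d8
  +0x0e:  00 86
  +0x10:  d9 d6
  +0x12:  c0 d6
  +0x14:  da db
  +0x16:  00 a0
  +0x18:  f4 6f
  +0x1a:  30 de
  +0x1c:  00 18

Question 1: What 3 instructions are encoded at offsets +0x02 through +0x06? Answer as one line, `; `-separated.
goto #10; cpi $2, #94; bor $6, $0

off 0x02: read 0a 60 as little → 0x600a
  top 4b → 0x6 → goto [J]
  imm: (w>>0)&0xfff=0xa → #10
off 0x04: read 5e d4 as little → 0xd45e
  top 4b → 0xd → cpi [RI]
  rd: (w>>9)&0x7=0x2 → $2
  imm: (w>>0)&0x1ff=0x5e → #94
off 0x06: read 00 1c as little → 0x1c00
  top 4b → 0x1 → bor [RR]
  rd: (w>>9)&0x7=0x6 → $6
  rs: (w>>6)&0x7=0x0 → $0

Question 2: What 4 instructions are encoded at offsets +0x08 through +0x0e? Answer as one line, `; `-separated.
bor $2, $1; noop; cpi $4, #34; decr $3

+0x08: 40 14 ⇒ word 0x1440 (little)
  op=0x1440>>12=0x1 ⇒ bor (RR)
  rd@[11:9]=0x2 ⇒ $2
  rs@[8:6]=0x1 ⇒ $1
+0x0a: 00 f0 ⇒ word 0xf000 (little)
  op=0xf000>>12=0xf ⇒ noop (N)
+0x0c: 22 d8 ⇒ word 0xd822 (little)
  op=0xd822>>12=0xd ⇒ cpi (RI)
  rd@[11:9]=0x4 ⇒ $4
  imm@[8:0]=0x22 ⇒ #34
+0x0e: 00 86 ⇒ word 0x8600 (little)
  op=0x8600>>12=0x8 ⇒ decr (R)
  rd@[11:9]=0x3 ⇒ $3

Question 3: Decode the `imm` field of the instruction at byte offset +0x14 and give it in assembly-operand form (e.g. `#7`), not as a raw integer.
#474

+0x14: da db ⇒ word 0xdbda (little)
  opcode bits[15:12]=0xd: cpi/RI
  rd@[11:9]=0x5 ⇒ $5
  imm@[8:0]=0x1da ⇒ #474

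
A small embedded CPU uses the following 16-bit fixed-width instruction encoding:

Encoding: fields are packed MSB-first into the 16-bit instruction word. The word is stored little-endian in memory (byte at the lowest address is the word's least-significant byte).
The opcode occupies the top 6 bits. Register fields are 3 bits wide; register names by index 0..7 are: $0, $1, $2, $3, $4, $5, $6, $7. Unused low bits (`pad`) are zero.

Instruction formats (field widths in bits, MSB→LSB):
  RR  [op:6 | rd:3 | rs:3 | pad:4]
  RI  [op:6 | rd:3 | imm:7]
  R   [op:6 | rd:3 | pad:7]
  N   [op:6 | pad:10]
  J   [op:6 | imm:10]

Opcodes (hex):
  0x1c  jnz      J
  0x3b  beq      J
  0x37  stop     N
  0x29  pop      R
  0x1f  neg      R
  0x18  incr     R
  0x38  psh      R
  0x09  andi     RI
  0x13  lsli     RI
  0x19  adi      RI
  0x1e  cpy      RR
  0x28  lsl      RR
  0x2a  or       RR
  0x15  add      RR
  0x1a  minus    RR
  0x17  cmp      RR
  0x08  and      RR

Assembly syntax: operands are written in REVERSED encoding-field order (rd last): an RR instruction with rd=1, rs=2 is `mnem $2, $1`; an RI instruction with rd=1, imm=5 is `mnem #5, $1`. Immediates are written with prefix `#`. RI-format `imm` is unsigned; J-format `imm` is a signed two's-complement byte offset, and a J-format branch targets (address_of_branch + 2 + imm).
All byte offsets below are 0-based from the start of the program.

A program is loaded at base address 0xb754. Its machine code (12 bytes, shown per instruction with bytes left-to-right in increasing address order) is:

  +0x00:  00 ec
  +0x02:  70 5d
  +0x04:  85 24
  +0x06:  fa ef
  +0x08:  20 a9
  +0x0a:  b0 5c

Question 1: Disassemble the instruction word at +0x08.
or $2, $2

off 0x08: read 20 a9 as little → 0xa920
  opcode bits[15:10]=0x2a: or/RR
  [9:7] rd=2 = $2
  [6:4] rs=2 = $2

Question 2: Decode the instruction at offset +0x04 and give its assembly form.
+0x04: 85 24 ⇒ word 0x2485 (little)
  opcode bits[15:10]=0x9: andi/RI
  rd@[9:7]=0x1 ⇒ $1
  imm@[6:0]=0x5 ⇒ #5

andi #5, $1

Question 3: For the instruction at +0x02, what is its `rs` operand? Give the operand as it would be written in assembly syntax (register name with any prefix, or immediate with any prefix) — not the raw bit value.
off 0x02: read 70 5d as little → 0x5d70
  op=0x5d70>>10=0x17 ⇒ cmp (RR)
  rd: (w>>7)&0x7=0x2 → $2
  rs: (w>>4)&0x7=0x7 → $7

$7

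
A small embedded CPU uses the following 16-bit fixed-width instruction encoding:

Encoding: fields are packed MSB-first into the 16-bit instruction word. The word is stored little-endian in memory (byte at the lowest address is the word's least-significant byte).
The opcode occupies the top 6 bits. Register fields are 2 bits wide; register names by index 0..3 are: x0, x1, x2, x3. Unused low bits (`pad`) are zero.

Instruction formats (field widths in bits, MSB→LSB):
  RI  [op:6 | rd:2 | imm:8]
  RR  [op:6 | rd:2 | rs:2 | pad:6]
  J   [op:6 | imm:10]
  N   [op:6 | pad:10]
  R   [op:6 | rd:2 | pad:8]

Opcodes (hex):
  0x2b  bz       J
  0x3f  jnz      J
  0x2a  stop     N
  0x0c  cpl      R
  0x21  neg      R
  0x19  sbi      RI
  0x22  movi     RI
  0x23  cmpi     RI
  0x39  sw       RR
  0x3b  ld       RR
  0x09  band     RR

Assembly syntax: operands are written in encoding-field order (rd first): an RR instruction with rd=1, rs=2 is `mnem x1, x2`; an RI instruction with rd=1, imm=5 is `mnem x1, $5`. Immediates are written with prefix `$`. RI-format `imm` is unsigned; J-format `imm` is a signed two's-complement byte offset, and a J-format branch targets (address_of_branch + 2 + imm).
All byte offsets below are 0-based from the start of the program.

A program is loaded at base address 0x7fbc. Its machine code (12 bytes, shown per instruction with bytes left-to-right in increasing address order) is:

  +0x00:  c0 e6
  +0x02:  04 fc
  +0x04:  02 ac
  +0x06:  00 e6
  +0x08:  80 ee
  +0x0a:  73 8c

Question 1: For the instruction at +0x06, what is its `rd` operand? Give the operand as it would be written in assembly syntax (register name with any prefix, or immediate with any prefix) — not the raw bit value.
x2

+0x06: 00 e6 ⇒ word 0xe600 (little)
  opcode bits[15:10]=0x39: sw/RR
  rd: (w>>8)&0x3=0x2 → x2
  rs: (w>>6)&0x3=0x0 → x0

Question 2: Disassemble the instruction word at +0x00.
sw x2, x3

[00] c0 e6 → 0xe6c0
  opcode bits[15:10]=0x39: sw/RR
  [9:8] rd=2 = x2
  [7:6] rs=3 = x3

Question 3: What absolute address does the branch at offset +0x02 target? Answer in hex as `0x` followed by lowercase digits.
0x7fc4

@+02  little-endian(04 fc) = 0xfc04
  opcode bits[15:10]=0x3f: jnz/J
  imm: (w>>0)&0x3ff=0x4 → $4
  target = base 0x7fbc + off 0x02 + 2 + imm 4 = 0x7fc4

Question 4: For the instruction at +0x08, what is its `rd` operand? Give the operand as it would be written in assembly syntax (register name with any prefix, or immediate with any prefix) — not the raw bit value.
x2

@+08  little-endian(80 ee) = 0xee80
  opcode bits[15:10]=0x3b: ld/RR
  [9:8] rd=2 = x2
  [7:6] rs=2 = x2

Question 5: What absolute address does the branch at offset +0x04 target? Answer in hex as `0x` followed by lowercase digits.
0x7fc4

off 0x04: read 02 ac as little → 0xac02
  op=0xac02>>10=0x2b ⇒ bz (J)
  imm@[9:0]=0x2 ⇒ $2
  target = base 0x7fbc + off 0x04 + 2 + imm 2 = 0x7fc4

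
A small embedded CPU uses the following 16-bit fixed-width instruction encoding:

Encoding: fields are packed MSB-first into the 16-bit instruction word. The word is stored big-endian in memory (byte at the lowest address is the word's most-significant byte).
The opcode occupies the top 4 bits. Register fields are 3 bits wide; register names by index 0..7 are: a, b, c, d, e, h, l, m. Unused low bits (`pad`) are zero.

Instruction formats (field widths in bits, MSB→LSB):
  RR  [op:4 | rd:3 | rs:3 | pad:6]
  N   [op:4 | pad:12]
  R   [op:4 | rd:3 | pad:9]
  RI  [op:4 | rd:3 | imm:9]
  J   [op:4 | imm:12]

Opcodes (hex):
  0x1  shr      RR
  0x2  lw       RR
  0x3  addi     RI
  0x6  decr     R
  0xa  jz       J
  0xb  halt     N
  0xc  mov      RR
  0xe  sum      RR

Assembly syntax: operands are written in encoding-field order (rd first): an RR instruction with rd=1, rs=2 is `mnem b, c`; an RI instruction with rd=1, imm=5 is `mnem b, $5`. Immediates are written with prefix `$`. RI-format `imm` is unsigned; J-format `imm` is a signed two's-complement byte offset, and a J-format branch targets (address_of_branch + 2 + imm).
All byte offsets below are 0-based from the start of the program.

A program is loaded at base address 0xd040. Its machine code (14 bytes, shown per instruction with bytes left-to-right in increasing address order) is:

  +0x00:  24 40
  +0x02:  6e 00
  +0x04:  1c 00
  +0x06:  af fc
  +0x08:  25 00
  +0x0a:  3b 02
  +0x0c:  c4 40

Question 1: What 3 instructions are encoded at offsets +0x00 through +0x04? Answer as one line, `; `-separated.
lw c, b; decr m; shr l, a

[00] 24 40 → 0x2440
  top 4b → 0x2 → lw [RR]
  rd@[11:9]=0x2 ⇒ c
  rs@[8:6]=0x1 ⇒ b
[02] 6e 00 → 0x6e00
  top 4b → 0x6 → decr [R]
  rd@[11:9]=0x7 ⇒ m
[04] 1c 00 → 0x1c00
  top 4b → 0x1 → shr [RR]
  rd@[11:9]=0x6 ⇒ l
  rs@[8:6]=0x0 ⇒ a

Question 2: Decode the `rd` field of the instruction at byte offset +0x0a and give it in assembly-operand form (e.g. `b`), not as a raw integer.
h

+0x0a: 3b 02 ⇒ word 0x3b02 (big)
  opcode bits[15:12]=0x3: addi/RI
  rd: (w>>9)&0x7=0x5 → h
  imm: (w>>0)&0x1ff=0x102 → $258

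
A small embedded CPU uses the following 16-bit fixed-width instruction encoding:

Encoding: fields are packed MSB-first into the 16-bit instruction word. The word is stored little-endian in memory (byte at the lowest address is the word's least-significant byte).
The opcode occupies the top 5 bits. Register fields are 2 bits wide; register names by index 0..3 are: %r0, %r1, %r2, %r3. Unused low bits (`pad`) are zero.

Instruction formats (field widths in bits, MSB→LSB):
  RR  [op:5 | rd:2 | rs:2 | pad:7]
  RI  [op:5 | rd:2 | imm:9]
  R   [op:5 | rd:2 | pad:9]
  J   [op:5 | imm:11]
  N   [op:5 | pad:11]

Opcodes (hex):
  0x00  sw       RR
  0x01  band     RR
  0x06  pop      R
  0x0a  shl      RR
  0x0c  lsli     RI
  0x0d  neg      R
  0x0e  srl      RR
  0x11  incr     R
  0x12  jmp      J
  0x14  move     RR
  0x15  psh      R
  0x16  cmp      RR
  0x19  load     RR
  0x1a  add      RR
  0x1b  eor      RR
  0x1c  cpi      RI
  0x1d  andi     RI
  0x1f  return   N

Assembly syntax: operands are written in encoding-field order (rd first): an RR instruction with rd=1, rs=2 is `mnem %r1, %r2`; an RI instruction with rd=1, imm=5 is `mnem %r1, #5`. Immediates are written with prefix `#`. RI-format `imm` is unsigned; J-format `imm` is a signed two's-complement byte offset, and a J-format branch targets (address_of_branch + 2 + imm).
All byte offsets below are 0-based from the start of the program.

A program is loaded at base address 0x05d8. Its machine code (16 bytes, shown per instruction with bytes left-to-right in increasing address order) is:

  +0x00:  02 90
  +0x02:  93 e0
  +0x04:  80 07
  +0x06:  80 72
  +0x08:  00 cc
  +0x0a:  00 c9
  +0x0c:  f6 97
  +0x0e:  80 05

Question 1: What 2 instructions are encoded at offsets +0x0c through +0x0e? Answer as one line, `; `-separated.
jmp #-10; sw %r2, %r3

off 0x0c: read f6 97 as little → 0x97f6
  top 5b → 0x12 → jmp [J]
  imm@[10:0]=0x7f6 (s11→-10) ⇒ #-10
off 0x0e: read 80 05 as little → 0x0580
  top 5b → 0x0 → sw [RR]
  rd@[10:9]=0x2 ⇒ %r2
  rs@[8:7]=0x3 ⇒ %r3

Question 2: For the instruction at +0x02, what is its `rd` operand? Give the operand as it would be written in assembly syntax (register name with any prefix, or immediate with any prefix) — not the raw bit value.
%r0

off 0x02: read 93 e0 as little → 0xe093
  opcode bits[15:11]=0x1c: cpi/RI
  [10:9] rd=0 = %r0
  [8:0] imm=147 = #147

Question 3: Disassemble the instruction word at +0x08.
load %r2, %r0

@+08  little-endian(00 cc) = 0xcc00
  opcode bits[15:11]=0x19: load/RR
  rd: (w>>9)&0x3=0x2 → %r2
  rs: (w>>7)&0x3=0x0 → %r0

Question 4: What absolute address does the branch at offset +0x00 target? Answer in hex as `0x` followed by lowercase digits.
[00] 02 90 → 0x9002
  op=0x9002>>11=0x12 ⇒ jmp (J)
  imm: (w>>0)&0x7ff=0x2 → #2
  target = base 0x05d8 + off 0x00 + 2 + imm 2 = 0x05dc

0x05dc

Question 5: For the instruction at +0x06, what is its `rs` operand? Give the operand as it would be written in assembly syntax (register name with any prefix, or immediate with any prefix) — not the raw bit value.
%r1

@+06  little-endian(80 72) = 0x7280
  top 5b → 0xe → srl [RR]
  [10:9] rd=1 = %r1
  [8:7] rs=1 = %r1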